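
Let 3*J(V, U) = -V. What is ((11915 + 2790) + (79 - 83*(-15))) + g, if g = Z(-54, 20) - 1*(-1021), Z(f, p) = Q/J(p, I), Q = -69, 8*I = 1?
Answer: 341207/20 ≈ 17060.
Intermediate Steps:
I = 1/8 (I = (1/8)*1 = 1/8 ≈ 0.12500)
J(V, U) = -V/3 (J(V, U) = (-V)/3 = -V/3)
Z(f, p) = 207/p (Z(f, p) = -69*(-3/p) = -(-207)/p = 207/p)
g = 20627/20 (g = 207/20 - 1*(-1021) = 207*(1/20) + 1021 = 207/20 + 1021 = 20627/20 ≈ 1031.3)
((11915 + 2790) + (79 - 83*(-15))) + g = ((11915 + 2790) + (79 - 83*(-15))) + 20627/20 = (14705 + (79 + 1245)) + 20627/20 = (14705 + 1324) + 20627/20 = 16029 + 20627/20 = 341207/20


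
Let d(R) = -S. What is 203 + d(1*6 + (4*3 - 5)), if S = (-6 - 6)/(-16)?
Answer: 809/4 ≈ 202.25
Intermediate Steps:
S = ¾ (S = -12*(-1/16) = ¾ ≈ 0.75000)
d(R) = -¾ (d(R) = -1*¾ = -¾)
203 + d(1*6 + (4*3 - 5)) = 203 - ¾ = 809/4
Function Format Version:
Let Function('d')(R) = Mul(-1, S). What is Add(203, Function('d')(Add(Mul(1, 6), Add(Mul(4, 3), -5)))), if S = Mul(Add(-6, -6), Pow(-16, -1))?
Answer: Rational(809, 4) ≈ 202.25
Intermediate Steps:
S = Rational(3, 4) (S = Mul(-12, Rational(-1, 16)) = Rational(3, 4) ≈ 0.75000)
Function('d')(R) = Rational(-3, 4) (Function('d')(R) = Mul(-1, Rational(3, 4)) = Rational(-3, 4))
Add(203, Function('d')(Add(Mul(1, 6), Add(Mul(4, 3), -5)))) = Add(203, Rational(-3, 4)) = Rational(809, 4)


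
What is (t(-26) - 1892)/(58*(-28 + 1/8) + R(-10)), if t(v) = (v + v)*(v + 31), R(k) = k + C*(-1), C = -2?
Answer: 8608/6499 ≈ 1.3245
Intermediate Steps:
R(k) = 2 + k (R(k) = k - 2*(-1) = k + 2 = 2 + k)
t(v) = 2*v*(31 + v) (t(v) = (2*v)*(31 + v) = 2*v*(31 + v))
(t(-26) - 1892)/(58*(-28 + 1/8) + R(-10)) = (2*(-26)*(31 - 26) - 1892)/(58*(-28 + 1/8) + (2 - 10)) = (2*(-26)*5 - 1892)/(58*(-28 + ⅛) - 8) = (-260 - 1892)/(58*(-223/8) - 8) = -2152/(-6467/4 - 8) = -2152/(-6499/4) = -2152*(-4/6499) = 8608/6499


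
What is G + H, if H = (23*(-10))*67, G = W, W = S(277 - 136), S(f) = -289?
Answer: -15699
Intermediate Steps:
W = -289
G = -289
H = -15410 (H = -230*67 = -15410)
G + H = -289 - 15410 = -15699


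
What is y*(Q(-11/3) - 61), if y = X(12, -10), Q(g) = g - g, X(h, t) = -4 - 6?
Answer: 610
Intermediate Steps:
X(h, t) = -10
Q(g) = 0
y = -10
y*(Q(-11/3) - 61) = -10*(0 - 61) = -10*(-61) = 610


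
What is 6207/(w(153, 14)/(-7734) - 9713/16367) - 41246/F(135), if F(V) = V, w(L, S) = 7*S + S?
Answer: -54621546283463/5194357605 ≈ -10516.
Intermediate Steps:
w(L, S) = 8*S
6207/(w(153, 14)/(-7734) - 9713/16367) - 41246/F(135) = 6207/((8*14)/(-7734) - 9713/16367) - 41246/135 = 6207/(112*(-1/7734) - 9713*1/16367) - 41246*1/135 = 6207/(-56/3867 - 9713/16367) - 41246/135 = 6207/(-38476723/63291189) - 41246/135 = 6207*(-63291189/38476723) - 41246/135 = -392848410123/38476723 - 41246/135 = -54621546283463/5194357605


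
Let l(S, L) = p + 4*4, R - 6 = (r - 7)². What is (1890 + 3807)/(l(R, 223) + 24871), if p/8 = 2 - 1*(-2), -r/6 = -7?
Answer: 5697/24919 ≈ 0.22862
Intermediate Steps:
r = 42 (r = -6*(-7) = 42)
p = 32 (p = 8*(2 - 1*(-2)) = 8*(2 + 2) = 8*4 = 32)
R = 1231 (R = 6 + (42 - 7)² = 6 + 35² = 6 + 1225 = 1231)
l(S, L) = 48 (l(S, L) = 32 + 4*4 = 32 + 16 = 48)
(1890 + 3807)/(l(R, 223) + 24871) = (1890 + 3807)/(48 + 24871) = 5697/24919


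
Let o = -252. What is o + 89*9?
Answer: 549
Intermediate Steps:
o + 89*9 = -252 + 89*9 = -252 + 801 = 549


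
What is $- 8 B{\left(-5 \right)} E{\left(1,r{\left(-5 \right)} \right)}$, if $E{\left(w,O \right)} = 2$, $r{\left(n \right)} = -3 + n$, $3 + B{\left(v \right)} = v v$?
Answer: $-352$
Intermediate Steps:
$B{\left(v \right)} = -3 + v^{2}$ ($B{\left(v \right)} = -3 + v v = -3 + v^{2}$)
$- 8 B{\left(-5 \right)} E{\left(1,r{\left(-5 \right)} \right)} = - 8 \left(-3 + \left(-5\right)^{2}\right) 2 = - 8 \left(-3 + 25\right) 2 = \left(-8\right) 22 \cdot 2 = \left(-176\right) 2 = -352$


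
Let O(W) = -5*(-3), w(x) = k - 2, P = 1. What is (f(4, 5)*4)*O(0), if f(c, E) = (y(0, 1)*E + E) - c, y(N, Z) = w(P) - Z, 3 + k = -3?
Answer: -2640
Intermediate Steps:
k = -6 (k = -3 - 3 = -6)
w(x) = -8 (w(x) = -6 - 2 = -8)
y(N, Z) = -8 - Z
O(W) = 15
f(c, E) = -c - 8*E (f(c, E) = ((-8 - 1*1)*E + E) - c = ((-8 - 1)*E + E) - c = (-9*E + E) - c = -8*E - c = -c - 8*E)
(f(4, 5)*4)*O(0) = ((-1*4 - 8*5)*4)*15 = ((-4 - 40)*4)*15 = -44*4*15 = -176*15 = -2640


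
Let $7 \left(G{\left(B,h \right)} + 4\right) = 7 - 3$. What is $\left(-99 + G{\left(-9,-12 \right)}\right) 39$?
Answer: $- \frac{27963}{7} \approx -3994.7$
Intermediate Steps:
$G{\left(B,h \right)} = - \frac{24}{7}$ ($G{\left(B,h \right)} = -4 + \frac{7 - 3}{7} = -4 + \frac{1}{7} \cdot 4 = -4 + \frac{4}{7} = - \frac{24}{7}$)
$\left(-99 + G{\left(-9,-12 \right)}\right) 39 = \left(-99 - \frac{24}{7}\right) 39 = \left(- \frac{717}{7}\right) 39 = - \frac{27963}{7}$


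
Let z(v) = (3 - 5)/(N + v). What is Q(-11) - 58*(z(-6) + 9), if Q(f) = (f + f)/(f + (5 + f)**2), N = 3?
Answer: -42116/75 ≈ -561.55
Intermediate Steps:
z(v) = -2/(3 + v) (z(v) = (3 - 5)/(3 + v) = -2/(3 + v))
Q(f) = 2*f/(f + (5 + f)**2) (Q(f) = (2*f)/(f + (5 + f)**2) = 2*f/(f + (5 + f)**2))
Q(-11) - 58*(z(-6) + 9) = 2*(-11)/(-11 + (5 - 11)**2) - 58*(-2/(3 - 6) + 9) = 2*(-11)/(-11 + (-6)**2) - 58*(-2/(-3) + 9) = 2*(-11)/(-11 + 36) - 58*(-2*(-1/3) + 9) = 2*(-11)/25 - 58*(2/3 + 9) = 2*(-11)*(1/25) - 58*29/3 = -22/25 - 1682/3 = -42116/75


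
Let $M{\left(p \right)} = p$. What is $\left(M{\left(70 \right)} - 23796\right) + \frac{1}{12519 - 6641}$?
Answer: $- \frac{139461427}{5878} \approx -23726.0$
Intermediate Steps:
$\left(M{\left(70 \right)} - 23796\right) + \frac{1}{12519 - 6641} = \left(70 - 23796\right) + \frac{1}{12519 - 6641} = -23726 + \frac{1}{12519 - 6641} = -23726 + \frac{1}{5878} = - \frac{139461427}{5878}$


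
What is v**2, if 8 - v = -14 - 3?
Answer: 625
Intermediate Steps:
v = 25 (v = 8 - (-14 - 3) = 8 - 1*(-17) = 8 + 17 = 25)
v**2 = 25**2 = 625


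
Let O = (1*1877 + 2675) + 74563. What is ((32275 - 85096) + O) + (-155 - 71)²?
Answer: 77370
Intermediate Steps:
O = 79115 (O = (1877 + 2675) + 74563 = 4552 + 74563 = 79115)
((32275 - 85096) + O) + (-155 - 71)² = ((32275 - 85096) + 79115) + (-155 - 71)² = (-52821 + 79115) + (-226)² = 26294 + 51076 = 77370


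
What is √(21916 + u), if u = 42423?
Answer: √64339 ≈ 253.65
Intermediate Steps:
√(21916 + u) = √(21916 + 42423) = √64339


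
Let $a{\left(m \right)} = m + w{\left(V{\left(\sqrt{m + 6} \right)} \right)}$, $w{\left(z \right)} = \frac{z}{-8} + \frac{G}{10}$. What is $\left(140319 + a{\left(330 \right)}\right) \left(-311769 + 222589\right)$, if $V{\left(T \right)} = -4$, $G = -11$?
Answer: $-12543024312$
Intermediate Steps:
$w{\left(z \right)} = - \frac{11}{10} - \frac{z}{8}$ ($w{\left(z \right)} = \frac{z}{-8} - \frac{11}{10} = z \left(- \frac{1}{8}\right) - \frac{11}{10} = - \frac{z}{8} - \frac{11}{10} = - \frac{11}{10} - \frac{z}{8}$)
$a{\left(m \right)} = - \frac{3}{5} + m$ ($a{\left(m \right)} = m - \frac{3}{5} = - \frac{3}{5} + m$)
$\left(140319 + a{\left(330 \right)}\right) \left(-311769 + 222589\right) = \left(140319 + \left(- \frac{3}{5} + 330\right)\right) \left(-311769 + 222589\right) = \left(140319 + \frac{1647}{5}\right) \left(-89180\right) = \frac{703242}{5} \left(-89180\right) = -12543024312$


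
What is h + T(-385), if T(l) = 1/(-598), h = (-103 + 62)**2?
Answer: 1005237/598 ≈ 1681.0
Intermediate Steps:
h = 1681 (h = (-41)**2 = 1681)
T(l) = -1/598
h + T(-385) = 1681 - 1/598 = 1005237/598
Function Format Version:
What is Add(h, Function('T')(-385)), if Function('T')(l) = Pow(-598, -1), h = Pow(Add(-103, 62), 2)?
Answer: Rational(1005237, 598) ≈ 1681.0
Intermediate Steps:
h = 1681 (h = Pow(-41, 2) = 1681)
Function('T')(l) = Rational(-1, 598)
Add(h, Function('T')(-385)) = Add(1681, Rational(-1, 598)) = Rational(1005237, 598)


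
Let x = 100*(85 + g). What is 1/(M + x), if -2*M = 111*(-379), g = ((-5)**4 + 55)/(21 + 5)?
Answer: 26/835897 ≈ 3.1104e-5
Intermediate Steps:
g = 340/13 (g = (625 + 55)/26 = 680*(1/26) = 340/13 ≈ 26.154)
M = 42069/2 (M = -111*(-379)/2 = -1/2*(-42069) = 42069/2 ≈ 21035.)
x = 144500/13 (x = 100*(85 + 340/13) = 100*(1445/13) = 144500/13 ≈ 11115.)
1/(M + x) = 1/(42069/2 + 144500/13) = 1/(835897/26) = 26/835897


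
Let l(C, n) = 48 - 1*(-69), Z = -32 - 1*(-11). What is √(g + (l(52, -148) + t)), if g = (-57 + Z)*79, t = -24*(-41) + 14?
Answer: 7*I*√103 ≈ 71.042*I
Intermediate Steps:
Z = -21 (Z = -32 + 11 = -21)
l(C, n) = 117 (l(C, n) = 48 + 69 = 117)
t = 998 (t = 984 + 14 = 998)
g = -6162 (g = (-57 - 21)*79 = -78*79 = -6162)
√(g + (l(52, -148) + t)) = √(-6162 + (117 + 998)) = √(-6162 + 1115) = √(-5047) = 7*I*√103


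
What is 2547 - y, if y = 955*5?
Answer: -2228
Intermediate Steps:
y = 4775
2547 - y = 2547 - 1*4775 = 2547 - 4775 = -2228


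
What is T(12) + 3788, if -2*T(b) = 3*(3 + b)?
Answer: 7531/2 ≈ 3765.5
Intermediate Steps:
T(b) = -9/2 - 3*b/2 (T(b) = -3*(3 + b)/2 = -(9 + 3*b)/2 = -9/2 - 3*b/2)
T(12) + 3788 = (-9/2 - 3/2*12) + 3788 = (-9/2 - 18) + 3788 = -45/2 + 3788 = 7531/2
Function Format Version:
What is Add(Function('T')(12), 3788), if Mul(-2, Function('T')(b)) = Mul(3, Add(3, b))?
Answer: Rational(7531, 2) ≈ 3765.5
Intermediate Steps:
Function('T')(b) = Add(Rational(-9, 2), Mul(Rational(-3, 2), b)) (Function('T')(b) = Mul(Rational(-1, 2), Mul(3, Add(3, b))) = Mul(Rational(-1, 2), Add(9, Mul(3, b))) = Add(Rational(-9, 2), Mul(Rational(-3, 2), b)))
Add(Function('T')(12), 3788) = Add(Add(Rational(-9, 2), Mul(Rational(-3, 2), 12)), 3788) = Add(Add(Rational(-9, 2), -18), 3788) = Add(Rational(-45, 2), 3788) = Rational(7531, 2)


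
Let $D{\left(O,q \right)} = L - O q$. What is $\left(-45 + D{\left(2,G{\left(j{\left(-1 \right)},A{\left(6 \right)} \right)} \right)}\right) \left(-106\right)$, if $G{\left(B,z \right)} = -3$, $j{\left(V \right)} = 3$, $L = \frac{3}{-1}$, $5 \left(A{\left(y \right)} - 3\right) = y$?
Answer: $4452$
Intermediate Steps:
$A{\left(y \right)} = 3 + \frac{y}{5}$
$L = -3$ ($L = 3 \left(-1\right) = -3$)
$D{\left(O,q \right)} = -3 - O q$
$\left(-45 + D{\left(2,G{\left(j{\left(-1 \right)},A{\left(6 \right)} \right)} \right)}\right) \left(-106\right) = \left(-45 - \left(3 + 2 \left(-3\right)\right)\right) \left(-106\right) = \left(-45 + \left(-3 + 6\right)\right) \left(-106\right) = \left(-45 + 3\right) \left(-106\right) = \left(-42\right) \left(-106\right) = 4452$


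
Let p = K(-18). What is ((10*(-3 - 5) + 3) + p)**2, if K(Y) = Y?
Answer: 9025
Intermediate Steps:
p = -18
((10*(-3 - 5) + 3) + p)**2 = ((10*(-3 - 5) + 3) - 18)**2 = ((10*(-8) + 3) - 18)**2 = ((-80 + 3) - 18)**2 = (-77 - 18)**2 = (-95)**2 = 9025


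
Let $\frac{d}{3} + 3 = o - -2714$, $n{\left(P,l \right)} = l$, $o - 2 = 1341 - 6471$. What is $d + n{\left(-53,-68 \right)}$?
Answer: $-7319$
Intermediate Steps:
$o = -5128$ ($o = 2 + \left(1341 - 6471\right) = 2 - 5130 = -5128$)
$d = -7251$ ($d = -9 + 3 \left(-5128 - -2714\right) = -9 + 3 \left(-5128 + 2714\right) = -9 + 3 \left(-2414\right) = -9 - 7242 = -7251$)
$d + n{\left(-53,-68 \right)} = -7251 - 68 = -7319$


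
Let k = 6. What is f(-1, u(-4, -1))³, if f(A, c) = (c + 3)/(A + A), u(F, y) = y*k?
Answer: 27/8 ≈ 3.3750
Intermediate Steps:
u(F, y) = 6*y (u(F, y) = y*6 = 6*y)
f(A, c) = (3 + c)/(2*A) (f(A, c) = (3 + c)/((2*A)) = (3 + c)*(1/(2*A)) = (3 + c)/(2*A))
f(-1, u(-4, -1))³ = ((½)*(3 + 6*(-1))/(-1))³ = ((½)*(-1)*(3 - 6))³ = ((½)*(-1)*(-3))³ = (3/2)³ = 27/8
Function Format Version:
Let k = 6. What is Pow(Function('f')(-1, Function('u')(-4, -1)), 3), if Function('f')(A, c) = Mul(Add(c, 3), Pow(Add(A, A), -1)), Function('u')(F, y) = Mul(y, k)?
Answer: Rational(27, 8) ≈ 3.3750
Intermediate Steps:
Function('u')(F, y) = Mul(6, y) (Function('u')(F, y) = Mul(y, 6) = Mul(6, y))
Function('f')(A, c) = Mul(Rational(1, 2), Pow(A, -1), Add(3, c)) (Function('f')(A, c) = Mul(Add(3, c), Pow(Mul(2, A), -1)) = Mul(Add(3, c), Mul(Rational(1, 2), Pow(A, -1))) = Mul(Rational(1, 2), Pow(A, -1), Add(3, c)))
Pow(Function('f')(-1, Function('u')(-4, -1)), 3) = Pow(Mul(Rational(1, 2), Pow(-1, -1), Add(3, Mul(6, -1))), 3) = Pow(Mul(Rational(1, 2), -1, Add(3, -6)), 3) = Pow(Mul(Rational(1, 2), -1, -3), 3) = Pow(Rational(3, 2), 3) = Rational(27, 8)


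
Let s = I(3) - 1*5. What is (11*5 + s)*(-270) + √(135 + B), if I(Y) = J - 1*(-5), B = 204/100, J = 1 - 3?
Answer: -14310 + √3426/5 ≈ -14298.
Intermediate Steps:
J = -2
B = 51/25 (B = 204*(1/100) = 51/25 ≈ 2.0400)
I(Y) = 3 (I(Y) = -2 - 1*(-5) = -2 + 5 = 3)
s = -2 (s = 3 - 1*5 = 3 - 5 = -2)
(11*5 + s)*(-270) + √(135 + B) = (11*5 - 2)*(-270) + √(135 + 51/25) = (55 - 2)*(-270) + √(3426/25) = 53*(-270) + √3426/5 = -14310 + √3426/5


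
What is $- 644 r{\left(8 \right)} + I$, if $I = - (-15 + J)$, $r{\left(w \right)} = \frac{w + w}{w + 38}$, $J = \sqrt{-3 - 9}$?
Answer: $-209 - 2 i \sqrt{3} \approx -209.0 - 3.4641 i$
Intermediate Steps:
$J = 2 i \sqrt{3}$ ($J = \sqrt{-12} = 2 i \sqrt{3} \approx 3.4641 i$)
$r{\left(w \right)} = \frac{2 w}{38 + w}$
$I = 15 - 2 i \sqrt{3}$ ($I = - (-15 + 2 i \sqrt{3}) = 15 - 2 i \sqrt{3} \approx 15.0 - 3.4641 i$)
$- 644 r{\left(8 \right)} + I = - 644 \cdot 2 \cdot 8 \frac{1}{38 + 8} + \left(15 - 2 i \sqrt{3}\right) = - 644 \cdot 2 \cdot 8 \cdot \frac{1}{46} + \left(15 - 2 i \sqrt{3}\right) = \left(-644\right) \frac{8}{23} + \left(15 - 2 i \sqrt{3}\right) = -224 + \left(15 - 2 i \sqrt{3}\right) = -209 - 2 i \sqrt{3}$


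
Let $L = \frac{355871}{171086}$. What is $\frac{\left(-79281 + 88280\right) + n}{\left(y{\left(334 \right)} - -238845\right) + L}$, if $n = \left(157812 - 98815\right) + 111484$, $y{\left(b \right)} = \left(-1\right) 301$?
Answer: $\frac{877329008}{1166054133} \approx 0.75239$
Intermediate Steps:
$y{\left(b \right)} = -301$
$L = \frac{355871}{171086}$ ($L = 355871 \cdot \frac{1}{171086} = \frac{355871}{171086} \approx 2.0801$)
$n = 170481$ ($n = 58997 + 111484 = 170481$)
$\frac{\left(-79281 + 88280\right) + n}{\left(y{\left(334 \right)} - -238845\right) + L} = \frac{\left(-79281 + 88280\right) + 170481}{\left(-301 - -238845\right) + \frac{355871}{171086}} = \frac{8999 + 170481}{\left(-301 + 238845\right) + \frac{355871}{171086}} = \frac{179480}{238544 + \frac{355871}{171086}} = \frac{179480}{\frac{40811894655}{171086}} = 179480 \cdot \frac{171086}{40811894655} = \frac{877329008}{1166054133}$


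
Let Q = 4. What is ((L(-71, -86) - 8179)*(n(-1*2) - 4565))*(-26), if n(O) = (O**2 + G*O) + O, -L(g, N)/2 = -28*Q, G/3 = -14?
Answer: -926391570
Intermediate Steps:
G = -42 (G = 3*(-14) = -42)
L(g, N) = 224 (L(g, N) = -(-56)*4 = -2*(-112) = 224)
n(O) = O**2 - 41*O (n(O) = (O**2 - 42*O) + O = O**2 - 41*O)
((L(-71, -86) - 8179)*(n(-1*2) - 4565))*(-26) = ((224 - 8179)*((-1*2)*(-41 - 1*2) - 4565))*(-26) = -7955*(-2*(-41 - 2) - 4565)*(-26) = -7955*(-2*(-43) - 4565)*(-26) = -7955*(86 - 4565)*(-26) = -7955*(-4479)*(-26) = 35630445*(-26) = -926391570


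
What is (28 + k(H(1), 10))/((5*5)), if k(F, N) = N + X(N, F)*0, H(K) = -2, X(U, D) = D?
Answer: 38/25 ≈ 1.5200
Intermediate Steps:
k(F, N) = N (k(F, N) = N + F*0 = N + 0 = N)
(28 + k(H(1), 10))/((5*5)) = (28 + 10)/((5*5)) = 38/25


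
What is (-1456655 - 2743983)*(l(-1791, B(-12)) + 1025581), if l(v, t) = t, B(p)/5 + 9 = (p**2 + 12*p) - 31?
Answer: -4307254393078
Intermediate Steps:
B(p) = -200 + 5*p**2 + 60*p (B(p) = -45 + 5*((p**2 + 12*p) - 31) = -45 + 5*(-31 + p**2 + 12*p) = -45 + (-155 + 5*p**2 + 60*p) = -200 + 5*p**2 + 60*p)
(-1456655 - 2743983)*(l(-1791, B(-12)) + 1025581) = (-1456655 - 2743983)*((-200 + 5*(-12)**2 + 60*(-12)) + 1025581) = -4200638*((-200 + 5*144 - 720) + 1025581) = -4200638*((-200 + 720 - 720) + 1025581) = -4200638*(-200 + 1025581) = -4200638*1025381 = -4307254393078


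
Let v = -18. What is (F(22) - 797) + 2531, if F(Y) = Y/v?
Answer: 15595/9 ≈ 1732.8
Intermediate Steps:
F(Y) = -Y/18 (F(Y) = Y/(-18) = Y*(-1/18) = -Y/18)
(F(22) - 797) + 2531 = (-1/18*22 - 797) + 2531 = (-11/9 - 797) + 2531 = -7184/9 + 2531 = 15595/9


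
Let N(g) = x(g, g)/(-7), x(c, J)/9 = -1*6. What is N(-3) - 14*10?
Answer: -926/7 ≈ -132.29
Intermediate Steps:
x(c, J) = -54 (x(c, J) = 9*(-1*6) = 9*(-6) = -54)
N(g) = 54/7 (N(g) = -54/(-7) = -54*(-⅐) = 54/7)
N(-3) - 14*10 = 54/7 - 14*10 = 54/7 - 140 = -926/7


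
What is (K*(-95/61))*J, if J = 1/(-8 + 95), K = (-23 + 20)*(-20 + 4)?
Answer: -1520/1769 ≈ -0.85924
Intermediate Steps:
K = 48 (K = -3*(-16) = 48)
J = 1/87 ≈ 0.011494
(K*(-95/61))*J = (48*(-95/61))*(1/87) = -4560/61*1/87 = -1520/1769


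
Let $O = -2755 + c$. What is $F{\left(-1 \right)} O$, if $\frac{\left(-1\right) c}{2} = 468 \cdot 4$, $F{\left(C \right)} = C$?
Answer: $6499$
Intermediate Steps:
$c = -3744$ ($c = - 2 \cdot 468 \cdot 4 = \left(-2\right) 1872 = -3744$)
$O = -6499$ ($O = -2755 - 3744 = -6499$)
$F{\left(-1 \right)} O = \left(-1\right) \left(-6499\right) = 6499$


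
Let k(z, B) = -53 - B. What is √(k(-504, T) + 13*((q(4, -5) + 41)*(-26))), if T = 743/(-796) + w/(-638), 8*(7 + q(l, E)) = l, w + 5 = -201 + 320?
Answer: I*√188804133050907/126962 ≈ 108.23*I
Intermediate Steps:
w = 114 (w = -5 + (-201 + 320) = -5 + 119 = 114)
q(l, E) = -7 + l/8
T = -282389/253924 (T = 743/(-796) + 114/(-638) = 743*(-1/796) + 114*(-1/638) = -743/796 - 57/319 = -282389/253924 ≈ -1.1121)
√(k(-504, T) + 13*((q(4, -5) + 41)*(-26))) = √((-53 - 1*(-282389/253924)) + 13*(((-7 + (⅛)*4) + 41)*(-26))) = √((-53 + 282389/253924) + 13*(((-7 + ½) + 41)*(-26))) = √(-13175583/253924 + 13*((-13/2 + 41)*(-26))) = √(-13175583/253924 + 13*((69/2)*(-26))) = √(-13175583/253924 + 13*(-897)) = √(-13175583/253924 - 11661) = √(-2974183347/253924) = I*√188804133050907/126962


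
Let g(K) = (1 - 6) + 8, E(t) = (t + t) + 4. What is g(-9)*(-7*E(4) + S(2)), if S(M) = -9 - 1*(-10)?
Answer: -249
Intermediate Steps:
E(t) = 4 + 2*t (E(t) = 2*t + 4 = 4 + 2*t)
g(K) = 3 (g(K) = -5 + 8 = 3)
S(M) = 1 (S(M) = -9 + 10 = 1)
g(-9)*(-7*E(4) + S(2)) = 3*(-7*(4 + 2*4) + 1) = 3*(-7*(4 + 8) + 1) = 3*(-7*12 + 1) = 3*(-84 + 1) = 3*(-83) = -249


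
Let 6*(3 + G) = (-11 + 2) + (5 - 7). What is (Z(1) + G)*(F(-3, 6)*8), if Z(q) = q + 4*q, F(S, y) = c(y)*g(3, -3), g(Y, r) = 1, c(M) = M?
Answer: 8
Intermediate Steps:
F(S, y) = y (F(S, y) = y*1 = y)
Z(q) = 5*q
G = -29/6 (G = -3 + ((-11 + 2) + (5 - 7))/6 = -3 + (-9 - 2)/6 = -3 + (⅙)*(-11) = -3 - 11/6 = -29/6 ≈ -4.8333)
(Z(1) + G)*(F(-3, 6)*8) = (5*1 - 29/6)*(6*8) = (5 - 29/6)*48 = (⅙)*48 = 8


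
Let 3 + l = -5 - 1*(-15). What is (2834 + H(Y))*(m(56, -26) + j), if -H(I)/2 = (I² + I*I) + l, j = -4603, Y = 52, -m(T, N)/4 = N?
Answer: 35974004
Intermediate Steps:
m(T, N) = -4*N
l = 7 (l = -3 + (-5 - 1*(-15)) = -3 + (-5 + 15) = -3 + 10 = 7)
H(I) = -14 - 4*I² (H(I) = -2*((I² + I*I) + 7) = -2*((I² + I²) + 7) = -2*(2*I² + 7) = -2*(7 + 2*I²) = -14 - 4*I²)
(2834 + H(Y))*(m(56, -26) + j) = (2834 + (-14 - 4*52²))*(-4*(-26) - 4603) = (2834 + (-14 - 4*2704))*(104 - 4603) = (2834 + (-14 - 10816))*(-4499) = (2834 - 10830)*(-4499) = -7996*(-4499) = 35974004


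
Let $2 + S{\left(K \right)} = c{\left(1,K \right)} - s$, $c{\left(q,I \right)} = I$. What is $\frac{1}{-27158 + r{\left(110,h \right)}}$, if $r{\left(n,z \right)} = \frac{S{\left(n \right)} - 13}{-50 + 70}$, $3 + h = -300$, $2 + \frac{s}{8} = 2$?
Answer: $- \frac{4}{108613} \approx -3.6828 \cdot 10^{-5}$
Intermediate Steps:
$s = 0$ ($s = -16 + 8 \cdot 2 = -16 + 16 = 0$)
$h = -303$ ($h = -3 - 300 = -303$)
$S{\left(K \right)} = -2 + K$ ($S{\left(K \right)} = -2 + \left(K - 0\right) = -2 + \left(K + 0\right) = -2 + K$)
$r{\left(n,z \right)} = - \frac{3}{4} + \frac{n}{20}$ ($r{\left(n,z \right)} = \frac{\left(-2 + n\right) - 13}{-50 + 70} = \frac{-15 + n}{20} = \left(-15 + n\right) \frac{1}{20} = - \frac{3}{4} + \frac{n}{20}$)
$\frac{1}{-27158 + r{\left(110,h \right)}} = \frac{1}{-27158 + \left(- \frac{3}{4} + \frac{1}{20} \cdot 110\right)} = \frac{1}{-27158 + \left(- \frac{3}{4} + \frac{11}{2}\right)} = \frac{1}{-27158 + \frac{19}{4}} = \frac{1}{- \frac{108613}{4}} = - \frac{4}{108613}$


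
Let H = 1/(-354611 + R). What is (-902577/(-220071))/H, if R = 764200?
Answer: 123228536951/73357 ≈ 1.6798e+6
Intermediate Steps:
H = 1/409589 (H = 1/(-354611 + 764200) = 1/409589 ≈ 2.4415e-6)
(-902577/(-220071))/H = (-902577/(-220071))/(1/409589) = -902577*(-1/220071)*409589 = (300859/73357)*409589 = 123228536951/73357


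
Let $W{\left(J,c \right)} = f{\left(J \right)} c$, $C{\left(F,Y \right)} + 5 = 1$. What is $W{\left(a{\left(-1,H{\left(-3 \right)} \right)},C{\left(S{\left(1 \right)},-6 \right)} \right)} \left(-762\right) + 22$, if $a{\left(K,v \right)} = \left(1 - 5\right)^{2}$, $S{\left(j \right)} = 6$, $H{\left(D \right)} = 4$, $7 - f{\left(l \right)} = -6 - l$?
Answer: $88414$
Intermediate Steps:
$f{\left(l \right)} = 13 + l$ ($f{\left(l \right)} = 7 - \left(-6 - l\right) = 7 + \left(6 + l\right) = 13 + l$)
$C{\left(F,Y \right)} = -4$ ($C{\left(F,Y \right)} = -5 + 1 = -4$)
$a{\left(K,v \right)} = 16$ ($a{\left(K,v \right)} = \left(-4\right)^{2} = 16$)
$W{\left(J,c \right)} = c \left(13 + J\right)$ ($W{\left(J,c \right)} = \left(13 + J\right) c = c \left(13 + J\right)$)
$W{\left(a{\left(-1,H{\left(-3 \right)} \right)},C{\left(S{\left(1 \right)},-6 \right)} \right)} \left(-762\right) + 22 = - 4 \left(13 + 16\right) \left(-762\right) + 22 = \left(-4\right) 29 \left(-762\right) + 22 = \left(-116\right) \left(-762\right) + 22 = 88392 + 22 = 88414$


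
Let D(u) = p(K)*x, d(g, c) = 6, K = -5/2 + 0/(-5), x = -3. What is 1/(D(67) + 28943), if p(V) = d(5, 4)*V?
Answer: 1/28988 ≈ 3.4497e-5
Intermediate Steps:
K = -5/2 (K = -5*½ + 0*(-⅕) = -5/2 + 0 = -5/2 ≈ -2.5000)
p(V) = 6*V
D(u) = 45 (D(u) = (6*(-5/2))*(-3) = -15*(-3) = 45)
1/(D(67) + 28943) = 1/(45 + 28943) = 1/28988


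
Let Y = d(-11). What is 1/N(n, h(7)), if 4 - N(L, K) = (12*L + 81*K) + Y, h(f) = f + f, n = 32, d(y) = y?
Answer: -1/1503 ≈ -0.00066534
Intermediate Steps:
Y = -11
h(f) = 2*f
N(L, K) = 15 - 81*K - 12*L (N(L, K) = 4 - ((12*L + 81*K) - 11) = 4 - (-11 + 12*L + 81*K) = 4 + (11 - 81*K - 12*L) = 15 - 81*K - 12*L)
1/N(n, h(7)) = 1/(15 - 162*7 - 12*32) = 1/(15 - 81*14 - 384) = 1/(15 - 1134 - 384) = 1/(-1503) = -1/1503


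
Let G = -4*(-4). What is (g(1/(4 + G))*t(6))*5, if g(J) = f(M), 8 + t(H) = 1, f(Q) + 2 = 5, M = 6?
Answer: -105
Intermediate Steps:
f(Q) = 3 (f(Q) = -2 + 5 = 3)
t(H) = -7 (t(H) = -8 + 1 = -7)
G = 16
g(J) = 3
(g(1/(4 + G))*t(6))*5 = (3*(-7))*5 = -21*5 = -105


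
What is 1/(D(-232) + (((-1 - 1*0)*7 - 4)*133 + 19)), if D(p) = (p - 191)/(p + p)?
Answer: -464/669593 ≈ -0.00069296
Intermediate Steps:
D(p) = (-191 + p)/(2*p) (D(p) = (-191 + p)/((2*p)) = (-191 + p)*(1/(2*p)) = (-191 + p)/(2*p))
1/(D(-232) + (((-1 - 1*0)*7 - 4)*133 + 19)) = 1/((1/2)*(-191 - 232)/(-232) + (((-1 - 1*0)*7 - 4)*133 + 19)) = 1/((1/2)*(-1/232)*(-423) + (((-1 + 0)*7 - 4)*133 + 19)) = 1/(423/464 + ((-1*7 - 4)*133 + 19)) = 1/(423/464 + ((-7 - 4)*133 + 19)) = 1/(423/464 + (-11*133 + 19)) = 1/(423/464 + (-1463 + 19)) = 1/(423/464 - 1444) = 1/(-669593/464) = -464/669593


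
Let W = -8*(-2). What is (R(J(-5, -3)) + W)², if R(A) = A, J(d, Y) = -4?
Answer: 144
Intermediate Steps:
W = 16
(R(J(-5, -3)) + W)² = (-4 + 16)² = 12² = 144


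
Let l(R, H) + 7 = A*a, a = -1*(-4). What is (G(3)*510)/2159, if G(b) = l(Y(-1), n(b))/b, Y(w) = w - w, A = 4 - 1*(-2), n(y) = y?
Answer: 170/127 ≈ 1.3386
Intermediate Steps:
A = 6 (A = 4 + 2 = 6)
Y(w) = 0
a = 4
l(R, H) = 17 (l(R, H) = -7 + 6*4 = -7 + 24 = 17)
G(b) = 17/b
(G(3)*510)/2159 = ((17/3)*510)/2159 = ((17*(⅓))*510)*(1/2159) = ((17/3)*510)*(1/2159) = 2890*(1/2159) = 170/127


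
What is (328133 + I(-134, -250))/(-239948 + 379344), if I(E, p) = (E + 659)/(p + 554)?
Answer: 99752957/42376384 ≈ 2.3540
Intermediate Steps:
I(E, p) = (659 + E)/(554 + p)
(328133 + I(-134, -250))/(-239948 + 379344) = (328133 + (659 - 134)/(554 - 250))/(-239948 + 379344) = (328133 + 525/304)/139396 = (328133 + (1/304)*525)*(1/139396) = (328133 + 525/304)*(1/139396) = (99752957/304)*(1/139396) = 99752957/42376384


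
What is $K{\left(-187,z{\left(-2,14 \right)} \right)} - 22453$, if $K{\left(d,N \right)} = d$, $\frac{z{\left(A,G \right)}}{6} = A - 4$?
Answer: $-22640$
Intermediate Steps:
$z{\left(A,G \right)} = -24 + 6 A$ ($z{\left(A,G \right)} = 6 \left(A - 4\right) = 6 \left(-4 + A\right) = -24 + 6 A$)
$K{\left(-187,z{\left(-2,14 \right)} \right)} - 22453 = -187 - 22453 = -22640$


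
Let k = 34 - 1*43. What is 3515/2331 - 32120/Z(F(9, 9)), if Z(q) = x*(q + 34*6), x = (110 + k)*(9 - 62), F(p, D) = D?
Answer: 36780505/23943969 ≈ 1.5361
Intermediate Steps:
k = -9 (k = 34 - 43 = -9)
x = -5353 (x = (110 - 9)*(9 - 62) = 101*(-53) = -5353)
Z(q) = -1092012 - 5353*q (Z(q) = -5353*(q + 34*6) = -5353*(q + 204) = -5353*(204 + q) = -1092012 - 5353*q)
3515/2331 - 32120/Z(F(9, 9)) = 3515/2331 - 32120/(-1092012 - 5353*9) = 3515*(1/2331) - 32120/(-1092012 - 48177) = 95/63 - 32120/(-1140189) = 95/63 - 32120*(-1/1140189) = 95/63 + 32120/1140189 = 36780505/23943969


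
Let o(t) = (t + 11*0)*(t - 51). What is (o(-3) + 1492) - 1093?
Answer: 561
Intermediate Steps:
o(t) = t*(-51 + t) (o(t) = (t + 0)*(-51 + t) = t*(-51 + t))
(o(-3) + 1492) - 1093 = (-3*(-51 - 3) + 1492) - 1093 = (-3*(-54) + 1492) - 1093 = (162 + 1492) - 1093 = 1654 - 1093 = 561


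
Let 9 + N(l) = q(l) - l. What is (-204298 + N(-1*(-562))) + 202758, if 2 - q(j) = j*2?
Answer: -3233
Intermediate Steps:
q(j) = 2 - 2*j (q(j) = 2 - j*2 = 2 - 2*j)
N(l) = -7 - 3*l (N(l) = -9 + ((2 - 2*l) - l) = -9 + (2 - 3*l) = -7 - 3*l)
(-204298 + N(-1*(-562))) + 202758 = (-204298 + (-7 - (-3)*(-562))) + 202758 = (-204298 + (-7 - 3*562)) + 202758 = (-204298 + (-7 - 1686)) + 202758 = (-204298 - 1693) + 202758 = -205991 + 202758 = -3233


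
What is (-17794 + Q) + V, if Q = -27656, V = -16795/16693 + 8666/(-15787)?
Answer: -11977956975153/263532391 ≈ -45452.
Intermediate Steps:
V = -409804203/263532391 (V = -16795*1/16693 + 8666*(-1/15787) = -16795/16693 - 8666/15787 = -409804203/263532391 ≈ -1.5550)
(-17794 + Q) + V = (-17794 - 27656) - 409804203/263532391 = -45450 - 409804203/263532391 = -11977956975153/263532391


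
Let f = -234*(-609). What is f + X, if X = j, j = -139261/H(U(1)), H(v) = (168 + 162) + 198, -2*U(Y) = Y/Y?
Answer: 75103907/528 ≈ 1.4224e+5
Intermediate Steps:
U(Y) = -½ (U(Y) = -Y/(2*Y) = -½*1 = -½)
H(v) = 528 (H(v) = 330 + 198 = 528)
j = -139261/528 ≈ -263.75
X = -139261/528 ≈ -263.75
f = 142506
f + X = 142506 - 139261/528 = 75103907/528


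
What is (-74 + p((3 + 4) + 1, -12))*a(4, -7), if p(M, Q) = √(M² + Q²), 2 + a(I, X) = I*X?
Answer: 2220 - 120*√13 ≈ 1787.3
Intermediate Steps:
a(I, X) = -2 + I*X
(-74 + p((3 + 4) + 1, -12))*a(4, -7) = (-74 + √(((3 + 4) + 1)² + (-12)²))*(-2 + 4*(-7)) = (-74 + √((7 + 1)² + 144))*(-2 - 28) = (-74 + √(8² + 144))*(-30) = (-74 + √(64 + 144))*(-30) = (-74 + √208)*(-30) = (-74 + 4*√13)*(-30) = 2220 - 120*√13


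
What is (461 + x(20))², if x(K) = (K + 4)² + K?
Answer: 1117249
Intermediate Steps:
x(K) = K + (4 + K)² (x(K) = (4 + K)² + K = K + (4 + K)²)
(461 + x(20))² = (461 + (20 + (4 + 20)²))² = (461 + (20 + 24²))² = (461 + (20 + 576))² = (461 + 596)² = 1057² = 1117249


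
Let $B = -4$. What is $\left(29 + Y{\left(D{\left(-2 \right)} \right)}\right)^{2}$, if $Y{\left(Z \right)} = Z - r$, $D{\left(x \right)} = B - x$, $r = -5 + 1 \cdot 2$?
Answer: $900$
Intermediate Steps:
$r = -3$ ($r = -5 + 2 = -3$)
$D{\left(x \right)} = -4 - x$
$Y{\left(Z \right)} = 3 + Z$ ($Y{\left(Z \right)} = Z - -3 = Z + 3 = 3 + Z$)
$\left(29 + Y{\left(D{\left(-2 \right)} \right)}\right)^{2} = \left(29 + \left(3 - 2\right)\right)^{2} = \left(29 + 1\right)^{2} = 30^{2} = 900$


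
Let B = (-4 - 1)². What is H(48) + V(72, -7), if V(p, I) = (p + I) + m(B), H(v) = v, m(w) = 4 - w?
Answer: 92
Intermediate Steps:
B = 25 (B = (-5)² = 25)
V(p, I) = -21 + I + p (V(p, I) = (p + I) + (4 - 1*25) = (I + p) + (4 - 25) = (I + p) - 21 = -21 + I + p)
H(48) + V(72, -7) = 48 + (-21 - 7 + 72) = 48 + 44 = 92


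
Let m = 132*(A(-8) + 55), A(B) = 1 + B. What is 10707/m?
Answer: 3569/2112 ≈ 1.6899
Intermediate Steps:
m = 6336 (m = 132*((1 - 8) + 55) = 132*(-7 + 55) = 132*48 = 6336)
10707/m = 10707/6336 = 10707*(1/6336) = 3569/2112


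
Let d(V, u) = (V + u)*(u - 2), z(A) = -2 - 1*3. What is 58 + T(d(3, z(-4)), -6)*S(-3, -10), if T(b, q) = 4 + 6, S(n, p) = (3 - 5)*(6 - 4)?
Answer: 18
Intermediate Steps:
z(A) = -5 (z(A) = -2 - 3 = -5)
d(V, u) = (-2 + u)*(V + u) (d(V, u) = (V + u)*(-2 + u) = (-2 + u)*(V + u))
S(n, p) = -4 (S(n, p) = -2*2 = -4)
T(b, q) = 10
58 + T(d(3, z(-4)), -6)*S(-3, -10) = 58 + 10*(-4) = 58 - 40 = 18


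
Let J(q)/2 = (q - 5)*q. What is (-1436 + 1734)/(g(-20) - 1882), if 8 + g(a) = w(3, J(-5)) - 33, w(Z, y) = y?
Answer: -298/1823 ≈ -0.16347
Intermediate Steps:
J(q) = 2*q*(-5 + q) (J(q) = 2*((q - 5)*q) = 2*((-5 + q)*q) = 2*(q*(-5 + q)) = 2*q*(-5 + q))
g(a) = 59 (g(a) = -8 + (2*(-5)*(-5 - 5) - 33) = -8 + (2*(-5)*(-10) - 33) = -8 + (100 - 33) = -8 + 67 = 59)
(-1436 + 1734)/(g(-20) - 1882) = (-1436 + 1734)/(59 - 1882) = 298/(-1823) = 298*(-1/1823) = -298/1823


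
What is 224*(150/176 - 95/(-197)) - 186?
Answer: 244718/2167 ≈ 112.93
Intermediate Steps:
224*(150/176 - 95/(-197)) - 186 = 224*(150*(1/176) - 95*(-1/197)) - 186 = 224*(75/88 + 95/197) - 186 = 224*(23135/17336) - 186 = 647780/2167 - 186 = 244718/2167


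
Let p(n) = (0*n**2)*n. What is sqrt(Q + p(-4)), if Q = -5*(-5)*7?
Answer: 5*sqrt(7) ≈ 13.229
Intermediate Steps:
Q = 175 (Q = 25*7 = 175)
p(n) = 0 (p(n) = 0*n = 0)
sqrt(Q + p(-4)) = sqrt(175 + 0) = sqrt(175) = 5*sqrt(7)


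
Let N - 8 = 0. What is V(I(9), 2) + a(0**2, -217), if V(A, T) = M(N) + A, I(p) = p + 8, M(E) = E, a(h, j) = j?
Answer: -192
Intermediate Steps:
N = 8 (N = 8 + 0 = 8)
I(p) = 8 + p
V(A, T) = 8 + A
V(I(9), 2) + a(0**2, -217) = (8 + (8 + 9)) - 217 = (8 + 17) - 217 = 25 - 217 = -192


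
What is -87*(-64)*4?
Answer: 22272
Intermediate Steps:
-87*(-64)*4 = 5568*4 = 22272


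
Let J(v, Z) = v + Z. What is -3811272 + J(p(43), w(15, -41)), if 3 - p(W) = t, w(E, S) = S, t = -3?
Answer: -3811307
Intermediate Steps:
p(W) = 6 (p(W) = 3 - 1*(-3) = 3 + 3 = 6)
J(v, Z) = Z + v
-3811272 + J(p(43), w(15, -41)) = -3811272 + (-41 + 6) = -3811272 - 35 = -3811307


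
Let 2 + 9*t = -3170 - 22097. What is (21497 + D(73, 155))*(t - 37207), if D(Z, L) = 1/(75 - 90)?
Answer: -38708667976/45 ≈ -8.6019e+8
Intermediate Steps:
t = -8423/3 (t = -2/9 + (-3170 - 22097)/9 = -2/9 + (1/9)*(-25267) = -2/9 - 25267/9 = -8423/3 ≈ -2807.7)
D(Z, L) = -1/15 (D(Z, L) = 1/(-15) = -1/15)
(21497 + D(73, 155))*(t - 37207) = (21497 - 1/15)*(-8423/3 - 37207) = (322454/15)*(-120044/3) = -38708667976/45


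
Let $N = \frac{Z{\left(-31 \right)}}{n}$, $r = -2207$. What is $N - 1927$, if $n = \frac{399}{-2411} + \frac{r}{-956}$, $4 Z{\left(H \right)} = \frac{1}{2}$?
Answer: $- \frac{19036769353}{9879266} \approx -1926.9$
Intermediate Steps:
$Z{\left(H \right)} = \frac{1}{8}$ ($Z{\left(H \right)} = \frac{1}{4 \cdot 2} = \frac{1}{4} \cdot \frac{1}{2} = \frac{1}{8}$)
$n = \frac{4939633}{2304916}$ ($n = \frac{399}{-2411} - \frac{2207}{-956} = 399 \left(- \frac{1}{2411}\right) - - \frac{2207}{956} = - \frac{399}{2411} + \frac{2207}{956} = \frac{4939633}{2304916} \approx 2.1431$)
$N = \frac{576229}{9879266}$ ($N = \frac{1}{8 \cdot \frac{4939633}{2304916}} = \frac{1}{8} \cdot \frac{2304916}{4939633} = \frac{576229}{9879266} \approx 0.058327$)
$N - 1927 = \frac{576229}{9879266} - 1927 = - \frac{19036769353}{9879266}$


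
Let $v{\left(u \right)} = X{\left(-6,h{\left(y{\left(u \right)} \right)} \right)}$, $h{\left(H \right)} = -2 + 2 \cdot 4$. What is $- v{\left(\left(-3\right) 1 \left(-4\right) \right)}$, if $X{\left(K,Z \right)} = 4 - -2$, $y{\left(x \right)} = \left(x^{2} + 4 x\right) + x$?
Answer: $-6$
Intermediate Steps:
$y{\left(x \right)} = x^{2} + 5 x$
$h{\left(H \right)} = 6$ ($h{\left(H \right)} = -2 + 8 = 6$)
$X{\left(K,Z \right)} = 6$ ($X{\left(K,Z \right)} = 4 + 2 = 6$)
$v{\left(u \right)} = 6$
$- v{\left(\left(-3\right) 1 \left(-4\right) \right)} = \left(-1\right) 6 = -6$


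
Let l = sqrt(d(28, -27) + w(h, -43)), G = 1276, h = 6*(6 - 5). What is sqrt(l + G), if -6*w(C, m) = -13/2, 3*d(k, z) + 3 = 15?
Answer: sqrt(45936 + 6*sqrt(183))/6 ≈ 35.753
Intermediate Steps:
h = 6 (h = 6*1 = 6)
d(k, z) = 4 (d(k, z) = -1 + (1/3)*15 = -1 + 5 = 4)
w(C, m) = 13/12 (w(C, m) = -(-13)/(6*2) = -1/6*(-13/2) = 13/12)
l = sqrt(183)/6 (l = sqrt(4 + 13/12) = sqrt(61/12) = sqrt(183)/6 ≈ 2.2546)
sqrt(l + G) = sqrt(sqrt(183)/6 + 1276) = sqrt(1276 + sqrt(183)/6)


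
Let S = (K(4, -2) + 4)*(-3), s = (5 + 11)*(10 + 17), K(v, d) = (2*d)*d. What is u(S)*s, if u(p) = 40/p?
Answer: -480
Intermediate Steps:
K(v, d) = 2*d²
s = 432 (s = 16*27 = 432)
S = -36 (S = (2*(-2)² + 4)*(-3) = (2*4 + 4)*(-3) = (8 + 4)*(-3) = 12*(-3) = -36)
u(S)*s = (40/(-36))*432 = (40*(-1/36))*432 = -10/9*432 = -480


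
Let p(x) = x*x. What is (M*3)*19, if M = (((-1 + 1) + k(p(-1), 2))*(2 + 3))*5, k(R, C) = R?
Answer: 1425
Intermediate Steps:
p(x) = x**2
M = 25 (M = (((-1 + 1) + (-1)**2)*(2 + 3))*5 = ((0 + 1)*5)*5 = (1*5)*5 = 5*5 = 25)
(M*3)*19 = (25*3)*19 = 75*19 = 1425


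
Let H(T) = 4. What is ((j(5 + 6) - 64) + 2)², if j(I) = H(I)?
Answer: 3364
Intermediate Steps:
j(I) = 4
((j(5 + 6) - 64) + 2)² = ((4 - 64) + 2)² = (-60 + 2)² = (-58)² = 3364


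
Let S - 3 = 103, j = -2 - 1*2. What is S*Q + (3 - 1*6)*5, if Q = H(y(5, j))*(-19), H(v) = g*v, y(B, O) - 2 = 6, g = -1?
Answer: 16097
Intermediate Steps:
j = -4 (j = -2 - 2 = -4)
y(B, O) = 8 (y(B, O) = 2 + 6 = 8)
S = 106 (S = 3 + 103 = 106)
H(v) = -v
Q = 152 (Q = -1*8*(-19) = -8*(-19) = 152)
S*Q + (3 - 1*6)*5 = 106*152 + (3 - 1*6)*5 = 16112 + (3 - 6)*5 = 16112 - 3*5 = 16112 - 15 = 16097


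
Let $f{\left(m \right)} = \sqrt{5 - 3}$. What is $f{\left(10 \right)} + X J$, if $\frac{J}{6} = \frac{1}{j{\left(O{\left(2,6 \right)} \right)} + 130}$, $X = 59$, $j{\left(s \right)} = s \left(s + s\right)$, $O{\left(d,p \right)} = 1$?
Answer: $\frac{59}{22} + \sqrt{2} \approx 4.096$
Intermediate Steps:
$j{\left(s \right)} = 2 s^{2}$ ($j{\left(s \right)} = s 2 s = 2 s^{2}$)
$f{\left(m \right)} = \sqrt{2}$
$J = \frac{1}{22}$ ($J = \frac{6}{2 \cdot 1^{2} + 130} = \frac{6}{2 \cdot 1 + 130} = \frac{6}{2 + 130} = \frac{6}{132} = 6 \cdot \frac{1}{132} = \frac{1}{22} \approx 0.045455$)
$f{\left(10 \right)} + X J = \sqrt{2} + 59 \cdot \frac{1}{22} = \sqrt{2} + \frac{59}{22} = \frac{59}{22} + \sqrt{2}$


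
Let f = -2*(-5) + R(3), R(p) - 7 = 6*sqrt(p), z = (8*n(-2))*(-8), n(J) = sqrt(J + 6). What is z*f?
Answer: -2176 - 768*sqrt(3) ≈ -3506.2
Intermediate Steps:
n(J) = sqrt(6 + J)
z = -128 (z = (8*sqrt(6 - 2))*(-8) = (8*sqrt(4))*(-8) = (8*2)*(-8) = 16*(-8) = -128)
R(p) = 7 + 6*sqrt(p)
f = 17 + 6*sqrt(3) (f = -2*(-5) + (7 + 6*sqrt(3)) = 10 + (7 + 6*sqrt(3)) = 17 + 6*sqrt(3) ≈ 27.392)
z*f = -128*(17 + 6*sqrt(3)) = -2176 - 768*sqrt(3)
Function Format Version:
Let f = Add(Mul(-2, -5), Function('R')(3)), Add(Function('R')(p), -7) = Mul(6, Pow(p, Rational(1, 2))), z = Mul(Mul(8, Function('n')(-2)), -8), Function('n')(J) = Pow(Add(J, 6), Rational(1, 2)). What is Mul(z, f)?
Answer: Add(-2176, Mul(-768, Pow(3, Rational(1, 2)))) ≈ -3506.2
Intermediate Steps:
Function('n')(J) = Pow(Add(6, J), Rational(1, 2))
z = -128 (z = Mul(Mul(8, Pow(Add(6, -2), Rational(1, 2))), -8) = Mul(Mul(8, Pow(4, Rational(1, 2))), -8) = Mul(Mul(8, 2), -8) = Mul(16, -8) = -128)
Function('R')(p) = Add(7, Mul(6, Pow(p, Rational(1, 2))))
f = Add(17, Mul(6, Pow(3, Rational(1, 2)))) (f = Add(Mul(-2, -5), Add(7, Mul(6, Pow(3, Rational(1, 2))))) = Add(10, Add(7, Mul(6, Pow(3, Rational(1, 2))))) = Add(17, Mul(6, Pow(3, Rational(1, 2)))) ≈ 27.392)
Mul(z, f) = Mul(-128, Add(17, Mul(6, Pow(3, Rational(1, 2))))) = Add(-2176, Mul(-768, Pow(3, Rational(1, 2))))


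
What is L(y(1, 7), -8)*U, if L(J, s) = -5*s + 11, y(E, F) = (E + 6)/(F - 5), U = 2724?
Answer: 138924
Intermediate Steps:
y(E, F) = (6 + E)/(-5 + F)
L(J, s) = 11 - 5*s
L(y(1, 7), -8)*U = (11 - 5*(-8))*2724 = (11 + 40)*2724 = 51*2724 = 138924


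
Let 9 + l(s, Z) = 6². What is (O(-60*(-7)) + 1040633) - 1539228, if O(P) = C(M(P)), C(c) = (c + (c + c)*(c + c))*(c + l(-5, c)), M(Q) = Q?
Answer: 315092345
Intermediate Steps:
l(s, Z) = 27 (l(s, Z) = -9 + 6² = -9 + 36 = 27)
C(c) = (27 + c)*(c + 4*c²) (C(c) = (c + (c + c)*(c + c))*(c + 27) = (c + (2*c)*(2*c))*(27 + c) = (c + 4*c²)*(27 + c) = (27 + c)*(c + 4*c²))
O(P) = P*(27 + 4*P² + 109*P)
(O(-60*(-7)) + 1040633) - 1539228 = ((-60*(-7))*(27 + 4*(-60*(-7))² + 109*(-60*(-7))) + 1040633) - 1539228 = (420*(27 + 4*420² + 109*420) + 1040633) - 1539228 = (420*(27 + 4*176400 + 45780) + 1040633) - 1539228 = (420*(27 + 705600 + 45780) + 1040633) - 1539228 = (420*751407 + 1040633) - 1539228 = (315590940 + 1040633) - 1539228 = 316631573 - 1539228 = 315092345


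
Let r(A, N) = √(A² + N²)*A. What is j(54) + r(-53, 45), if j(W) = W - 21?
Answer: 33 - 53*√4834 ≈ -3651.9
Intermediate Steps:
j(W) = -21 + W
r(A, N) = A*√(A² + N²)
j(54) + r(-53, 45) = (-21 + 54) - 53*√((-53)² + 45²) = 33 - 53*√(2809 + 2025) = 33 - 53*√4834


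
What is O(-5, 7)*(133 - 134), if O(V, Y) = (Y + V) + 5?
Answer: -7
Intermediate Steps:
O(V, Y) = 5 + V + Y (O(V, Y) = (V + Y) + 5 = 5 + V + Y)
O(-5, 7)*(133 - 134) = (5 - 5 + 7)*(133 - 134) = 7*(-1) = -7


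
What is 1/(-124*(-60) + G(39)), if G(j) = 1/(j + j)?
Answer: 78/580321 ≈ 0.00013441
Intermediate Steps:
G(j) = 1/(2*j)
1/(-124*(-60) + G(39)) = 1/(-124*(-60) + (½)/39) = 1/(7440 + (½)*(1/39)) = 1/(7440 + 1/78) = 1/(580321/78) = 78/580321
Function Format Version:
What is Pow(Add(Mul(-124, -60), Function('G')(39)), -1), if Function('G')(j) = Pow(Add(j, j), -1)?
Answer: Rational(78, 580321) ≈ 0.00013441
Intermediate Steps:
Function('G')(j) = Mul(Rational(1, 2), Pow(j, -1)) (Function('G')(j) = Pow(Mul(2, j), -1) = Mul(Rational(1, 2), Pow(j, -1)))
Pow(Add(Mul(-124, -60), Function('G')(39)), -1) = Pow(Add(Mul(-124, -60), Mul(Rational(1, 2), Pow(39, -1))), -1) = Pow(Add(7440, Mul(Rational(1, 2), Rational(1, 39))), -1) = Pow(Add(7440, Rational(1, 78)), -1) = Pow(Rational(580321, 78), -1) = Rational(78, 580321)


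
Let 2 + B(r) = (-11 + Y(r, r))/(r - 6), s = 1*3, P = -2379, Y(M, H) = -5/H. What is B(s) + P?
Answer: -21391/9 ≈ -2376.8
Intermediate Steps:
s = 3
B(r) = -2 + (-11 - 5/r)/(-6 + r) (B(r) = -2 + (-11 - 5/r)/(r - 6) = -2 + (-11 - 5/r)/(-6 + r))
B(s) + P = (-5 + 3 - 2*3²)/(3*(-6 + 3)) - 2379 = (⅓)*(-5 + 3 - 2*9)/(-3) - 2379 = (⅓)*(-⅓)*(-5 + 3 - 18) - 2379 = (⅓)*(-⅓)*(-20) - 2379 = 20/9 - 2379 = -21391/9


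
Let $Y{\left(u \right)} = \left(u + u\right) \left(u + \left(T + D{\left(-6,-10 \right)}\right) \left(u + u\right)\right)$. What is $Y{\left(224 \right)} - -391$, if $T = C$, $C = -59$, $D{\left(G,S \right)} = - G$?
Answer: $-10536569$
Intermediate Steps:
$T = -59$
$Y{\left(u \right)} = - 210 u^{2}$ ($Y{\left(u \right)} = \left(u + u\right) \left(u + \left(-59 - -6\right) \left(u + u\right)\right) = 2 u \left(u + \left(-59 + 6\right) 2 u\right) = 2 u \left(u - 53 \cdot 2 u\right) = 2 u \left(u - 106 u\right) = 2 u \left(- 105 u\right) = - 210 u^{2}$)
$Y{\left(224 \right)} - -391 = - 210 \cdot 224^{2} - -391 = \left(-210\right) 50176 + 391 = -10536960 + 391 = -10536569$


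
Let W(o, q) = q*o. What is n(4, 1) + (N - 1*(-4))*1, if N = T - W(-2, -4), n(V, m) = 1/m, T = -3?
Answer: -6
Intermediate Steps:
W(o, q) = o*q
N = -11 (N = -3 - (-2)*(-4) = -3 - 1*8 = -3 - 8 = -11)
n(4, 1) + (N - 1*(-4))*1 = 1/1 + (-11 - 1*(-4))*1 = 1 + (-11 + 4)*1 = 1 - 7*1 = 1 - 7 = -6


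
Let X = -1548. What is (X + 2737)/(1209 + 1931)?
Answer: 1189/3140 ≈ 0.37866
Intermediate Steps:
(X + 2737)/(1209 + 1931) = (-1548 + 2737)/(1209 + 1931) = 1189/3140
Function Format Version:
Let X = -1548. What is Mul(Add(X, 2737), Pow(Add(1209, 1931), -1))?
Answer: Rational(1189, 3140) ≈ 0.37866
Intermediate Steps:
Mul(Add(X, 2737), Pow(Add(1209, 1931), -1)) = Mul(Add(-1548, 2737), Pow(Add(1209, 1931), -1)) = Mul(1189, Pow(3140, -1)) = Mul(1189, Rational(1, 3140)) = Rational(1189, 3140)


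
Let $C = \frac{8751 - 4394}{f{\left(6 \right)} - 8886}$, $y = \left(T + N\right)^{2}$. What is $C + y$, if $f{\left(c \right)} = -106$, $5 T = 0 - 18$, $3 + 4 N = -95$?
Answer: $\frac{177395403}{224800} \approx 789.13$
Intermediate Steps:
$N = - \frac{49}{2}$ ($N = - \frac{3}{4} + \frac{1}{4} \left(-95\right) = - \frac{3}{4} - \frac{95}{4} = - \frac{49}{2} \approx -24.5$)
$T = - \frac{18}{5}$ ($T = \frac{0 - 18}{5} = \frac{1}{5} \left(-18\right) = - \frac{18}{5} \approx -3.6$)
$y = \frac{78961}{100}$ ($y = \left(- \frac{18}{5} - \frac{49}{2}\right)^{2} = \left(- \frac{281}{10}\right)^{2} = \frac{78961}{100} \approx 789.61$)
$C = - \frac{4357}{8992}$ ($C = \frac{8751 - 4394}{-106 - 8886} = \frac{4357}{-8992} = 4357 \left(- \frac{1}{8992}\right) = - \frac{4357}{8992} \approx -0.48454$)
$C + y = - \frac{4357}{8992} + \frac{78961}{100} = \frac{177395403}{224800}$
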